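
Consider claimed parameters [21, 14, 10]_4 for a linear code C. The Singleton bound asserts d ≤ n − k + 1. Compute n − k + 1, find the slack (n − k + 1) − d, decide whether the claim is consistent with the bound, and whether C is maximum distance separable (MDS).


Singleton RHS = n − k + 1 = 8, slack = -2, bound violated (no such code; not MDS).

Singleton bound: d ≤ n − k + 1.
Here n = 21, k = 14, so n − k + 1 = 8.
Given d = 10, check d ≤ 8: NO.
Slack = (n − k + 1) − d = -2.
The slack is negative: d = 10 exceeds n − k + 1 = 8 by 2, so the Singleton bound is violated and no linear [21, 14, 10]_4 code can exist. In particular it is not MDS (MDS requires d = n − k + 1 exactly).
Description: the claimed parameters are [21, 14, 10]_4; such a code would be impossible (violates the Singleton bound).


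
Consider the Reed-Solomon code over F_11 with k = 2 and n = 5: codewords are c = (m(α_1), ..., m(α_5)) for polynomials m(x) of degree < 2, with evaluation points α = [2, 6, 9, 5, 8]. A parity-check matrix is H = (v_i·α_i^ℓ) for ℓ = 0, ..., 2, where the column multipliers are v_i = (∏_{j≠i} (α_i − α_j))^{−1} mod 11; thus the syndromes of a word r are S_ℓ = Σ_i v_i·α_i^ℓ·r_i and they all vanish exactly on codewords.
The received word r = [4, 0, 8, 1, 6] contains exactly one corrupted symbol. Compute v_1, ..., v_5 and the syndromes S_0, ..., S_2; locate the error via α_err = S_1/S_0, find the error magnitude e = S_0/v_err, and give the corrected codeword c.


S = (1, 8, 9), error at position 5, error magnitude e = 8, c = [4, 0, 8, 1, 9].

Step 1: column multipliers v_i = (∏_{j≠i}(α_i − α_j))^{−1} mod 11.
  i = 1 (α = 2): (2−6)(2−9)(2−5)(2−8) = (−4)·(−7)·(−3)·(−6) = 504 ≡ 9, so v_1 = 9^{−1} = 5 (mod 11).
  i = 2 (α = 6): (6−2)(6−9)(6−5)(6−8) = 4·(−3)·1·(−2) = 24 ≡ 2, so v_2 = 2^{−1} = 6 (mod 11).
  i = 3 (α = 9): (9−2)(9−6)(9−5)(9−8) = 7·3·4·1 = 84 ≡ 7, so v_3 = 7^{−1} = 8 (mod 11).
  i = 4 (α = 5): (5−2)(5−6)(5−9)(5−8) = 3·(−1)·(−4)·(−3) = −36 ≡ 8, so v_4 = 8^{−1} = 7 (mod 11).
  i = 5 (α = 8): (8−2)(8−6)(8−9)(8−5) = 6·2·(−1)·3 = −36 ≡ 8, so v_5 = 8^{−1} = 7 (mod 11).
  v = [5, 6, 8, 7, 7].
Step 2: syndromes of r = [4, 0, 8, 1, 6] (all sums mod 11).
  S_0 = Σ v_i r_i = 5·4 + 6·0 + 8·8 + 7·1 + 7·6 = 133 ≡ 1.
  S_1 = Σ v_i α_i r_i = 5·2·4 + 6·6·0 + 8·9·8 + 7·5·1 + 7·8·6 = 987 ≡ 8.
  α_i^2 mod 11 = [4, 3, 4, 3, 9].
  S_2 = Σ v_i α_i^2 r_i = 5·4·4 + 6·3·0 + 8·4·8 + 7·3·1 + 7·9·6 = 735 ≡ 9.
  S = (1, 8, 9) ≠ 0, so r is not a codeword (an error is present).
Step 3: locate the error. For a single error e at position i, S_ℓ = v_i·e·α_i^ℓ, so α_err = S_1/S_0.
  S_0^{−1} = 1^{−1} = 1 (mod 11), so α_err = 8·1 = 8 ≡ 8 = α_5. Error position i = 5.
  Consistency check: S_2/S_1 = 9·7 = 63 ≡ 8 = α_err ✓ (single-error assumption holds).
Step 4: error magnitude e = S_0/v_5 = S_0·∏_{j≠5}(α_5 − α_j) = 1·8 = 8 ≡ 8 (mod 11).
Step 5: correct position 5: c_5 = r_5 − e = 6 − 8 ≡ 9 (mod 11). Hence c = [4, 0, 8, 1, 9].
  Check: interpolating c through the α_i gives m(x) = 6 + 10·x (degree < 2) with m(α_i) = c_i for every i, so c is indeed a codeword.


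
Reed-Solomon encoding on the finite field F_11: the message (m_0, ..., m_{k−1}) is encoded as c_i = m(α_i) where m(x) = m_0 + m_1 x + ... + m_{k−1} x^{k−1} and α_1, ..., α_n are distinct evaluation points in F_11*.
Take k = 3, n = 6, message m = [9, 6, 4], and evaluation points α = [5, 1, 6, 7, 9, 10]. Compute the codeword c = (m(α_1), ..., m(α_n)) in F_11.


c = [7, 8, 2, 5, 2, 7]

Message polynomial: m(x) = 9 + 6·x + 4·x^2 (mod 11).
For each evaluation point α_i, compute m(α_i) mod 11:
  α_1 = 5: Horner steps 4 → 4 → 7, so m(5) = 7.
  α_2 = 1: Horner steps 4 → 10 → 8, so m(1) = 8.
  α_3 = 6: Horner steps 4 → 8 → 2, so m(6) = 2.
  α_4 = 7: Horner steps 4 → 1 → 5, so m(7) = 5.
  α_5 = 9: Horner steps 4 → 9 → 2, so m(9) = 2.
  α_6 = 10: Horner steps 4 → 2 → 7, so m(10) = 7.
Codeword c = [7, 8, 2, 5, 2, 7] ∈ F_11^6.


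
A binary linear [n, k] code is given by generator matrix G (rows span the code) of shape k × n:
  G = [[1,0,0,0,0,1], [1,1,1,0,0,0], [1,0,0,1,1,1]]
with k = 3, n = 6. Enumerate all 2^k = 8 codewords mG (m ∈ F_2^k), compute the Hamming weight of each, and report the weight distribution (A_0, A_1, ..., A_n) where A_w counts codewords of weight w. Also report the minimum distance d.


Weight distribution: A_0 = 1, A_2 = 2, A_3 = 2, A_4 = 1, A_5 = 2. Minimum distance d = 2.

Enumerate all 2^3 = 8 messages m ∈ F_2^3.
For each, compute codeword c = mG in F_2^6, then tally its weight.
  m = 000 → c = 000000, weight = 0.
  m = 100 → c = 100001, weight = 2.
  m = 010 → c = 111000, weight = 3.
  m = 110 → c = 011001, weight = 3.
  m = 001 → c = 100111, weight = 4.
  m = 101 → c = 000110, weight = 2.
  m = 011 → c = 011111, weight = 5.
  m = 111 → c = 111110, weight = 5.
Tally weights:
  weight 0: 1 codewords.
  weight 2: 2 codewords.
  weight 3: 2 codewords.
  weight 4: 1 codewords.
  weight 5: 2 codewords.
Minimum distance d = smallest w > 0 with A_w > 0 = 2.
Sanity: Σ A_w = 8 = 2^3 = 8 ✓.


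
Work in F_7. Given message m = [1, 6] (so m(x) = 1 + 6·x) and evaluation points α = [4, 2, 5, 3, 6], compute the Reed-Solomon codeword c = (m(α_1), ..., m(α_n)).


c = [4, 6, 3, 5, 2]

Message polynomial: m(x) = 1 + 6·x (mod 7).
For each evaluation point α_i, compute m(α_i) mod 7:
  α_1 = 4: Horner steps 6 → 4, so m(4) = 4.
  α_2 = 2: Horner steps 6 → 6, so m(2) = 6.
  α_3 = 5: Horner steps 6 → 3, so m(5) = 3.
  α_4 = 3: Horner steps 6 → 5, so m(3) = 5.
  α_5 = 6: Horner steps 6 → 2, so m(6) = 2.
Codeword c = [4, 6, 3, 5, 2] ∈ F_7^5.


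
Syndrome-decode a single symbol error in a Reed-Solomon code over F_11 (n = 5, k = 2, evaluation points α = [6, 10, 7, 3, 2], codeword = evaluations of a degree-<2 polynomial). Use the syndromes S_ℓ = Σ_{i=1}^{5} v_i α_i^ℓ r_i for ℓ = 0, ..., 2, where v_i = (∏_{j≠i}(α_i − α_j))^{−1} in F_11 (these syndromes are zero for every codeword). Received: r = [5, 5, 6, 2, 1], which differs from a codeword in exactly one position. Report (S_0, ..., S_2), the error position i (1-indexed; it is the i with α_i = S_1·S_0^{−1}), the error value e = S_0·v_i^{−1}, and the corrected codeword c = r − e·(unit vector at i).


S = (7, 4, 7), error at position 2, error magnitude e = 7, c = [5, 9, 6, 2, 1].

Step 1: column multipliers v_i = (∏_{j≠i}(α_i − α_j))^{−1} mod 11.
  i = 1 (α = 6): (6−10)(6−7)(6−3)(6−2) = (−4)·(−1)·3·4 = 48 ≡ 4, so v_1 = 4^{−1} = 3 (mod 11).
  i = 2 (α = 10): (10−6)(10−7)(10−3)(10−2) = 4·3·7·8 = 672 ≡ 1, so v_2 = 1^{−1} = 1 (mod 11).
  i = 3 (α = 7): (7−6)(7−10)(7−3)(7−2) = 1·(−3)·4·5 = −60 ≡ 6, so v_3 = 6^{−1} = 2 (mod 11).
  i = 4 (α = 3): (3−6)(3−10)(3−7)(3−2) = (−3)·(−7)·(−4)·1 = −84 ≡ 4, so v_4 = 4^{−1} = 3 (mod 11).
  i = 5 (α = 2): (2−6)(2−10)(2−7)(2−3) = (−4)·(−8)·(−5)·(−1) = 160 ≡ 6, so v_5 = 6^{−1} = 2 (mod 11).
  v = [3, 1, 2, 3, 2].
Step 2: syndromes of r = [5, 5, 6, 2, 1] (all sums mod 11).
  S_0 = Σ v_i r_i = 3·5 + 1·5 + 2·6 + 3·2 + 2·1 = 40 ≡ 7.
  S_1 = Σ v_i α_i r_i = 3·6·5 + 1·10·5 + 2·7·6 + 3·3·2 + 2·2·1 = 246 ≡ 4.
  α_i^2 mod 11 = [3, 1, 5, 9, 4].
  S_2 = Σ v_i α_i^2 r_i = 3·3·5 + 1·1·5 + 2·5·6 + 3·9·2 + 2·4·1 = 172 ≡ 7.
  S = (7, 4, 7) ≠ 0, so r is not a codeword (an error is present).
Step 3: locate the error. For a single error e at position i, S_ℓ = v_i·e·α_i^ℓ, so α_err = S_1/S_0.
  S_0^{−1} = 7^{−1} = 8 (mod 11), so α_err = 4·8 = 32 ≡ 10 = α_2. Error position i = 2.
  Consistency check: S_2/S_1 = 7·3 = 21 ≡ 10 = α_err ✓ (single-error assumption holds).
Step 4: error magnitude e = S_0/v_2 = S_0·∏_{j≠2}(α_2 − α_j) = 7·1 = 7 ≡ 7 (mod 11).
Step 5: correct position 2: c_2 = r_2 − e = 5 − 7 ≡ 9 (mod 11). Hence c = [5, 9, 6, 2, 1].
  Check: interpolating c through the α_i gives m(x) = 10 + 1·x (degree < 2) with m(α_i) = c_i for every i, so c is indeed a codeword.


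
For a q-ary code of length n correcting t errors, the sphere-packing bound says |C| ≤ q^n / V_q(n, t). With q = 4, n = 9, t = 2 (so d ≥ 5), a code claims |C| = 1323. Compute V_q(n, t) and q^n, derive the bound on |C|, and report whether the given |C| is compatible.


V_q(n, t) = 352, q^n = 262144, Hamming bound = 744, |C| = 1323 > bound (violated).

Step 1: Compute V_q(n, t) = Σ_{j=0}^2 C(n, j) (q−1)^j.
  j = 0: C(9,0)·(3)^0 = 1·1 = 1.
  j = 1: C(9,1)·(3)^1 = 9·3 = 27.
  j = 2: C(9,2)·(3)^2 = 36·9 = 324.
  V_q(n, t) = 1 + 27 + 324 = 352.
Step 2: q^n = 4^9 = 262144.
Step 3: Hamming bound ⌊q^n / V_q(n,t)⌋ = ⌊262144/352⌋ = 744.
Step 4: Compare |C| = 1323 to 744: violated.
The claimed |C| lies above the Hamming bound, so no 4-ary code of length 9 with d ≥ 5 can have 1323 codewords.


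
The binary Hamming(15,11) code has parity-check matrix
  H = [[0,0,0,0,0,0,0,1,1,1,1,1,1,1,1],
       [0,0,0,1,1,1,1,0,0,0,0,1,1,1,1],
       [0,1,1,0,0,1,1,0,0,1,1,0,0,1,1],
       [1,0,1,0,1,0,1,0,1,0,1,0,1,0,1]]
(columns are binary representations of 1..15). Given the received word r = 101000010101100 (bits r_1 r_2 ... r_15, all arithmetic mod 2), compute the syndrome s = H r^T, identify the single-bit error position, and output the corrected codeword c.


s = (0, 0, 0, 1)^T, error position = 1, corrected codeword c = 001000010101100

Compute s = H r^T mod 2 one row at a time:
  s_1 = 1 + 0 + 1 + 0 + 1 + 1 + 0 + 0 = 4 ≡ 0 (mod 2).
  s_2 = 0 + 0 + 0 + 0 + 1 + 1 + 0 + 0 = 2 ≡ 0 (mod 2).
  s_3 = 0 + 1 + 0 + 0 + 1 + 0 + 0 + 0 = 2 ≡ 0 (mod 2).
  s_4 = 1 + 1 + 0 + 0 + 0 + 0 + 1 + 0 = 3 ≡ 1 (mod 2).
s = (0, 0, 0, 1)^T — this equals column 1 of H (binary 0001), so error is at position 1.
Correct: flip bit 1 of r = 101000010101100 to get c = 001000010101100.


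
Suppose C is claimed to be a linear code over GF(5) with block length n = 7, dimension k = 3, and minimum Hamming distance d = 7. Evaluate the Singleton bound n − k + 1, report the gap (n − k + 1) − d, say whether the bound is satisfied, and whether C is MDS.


Singleton RHS = n − k + 1 = 5, slack = -2, bound violated (no such code; not MDS).

Singleton bound: d ≤ n − k + 1.
Here n = 7, k = 3, so n − k + 1 = 5.
Given d = 7, check d ≤ 5: NO.
Slack = (n − k + 1) − d = -2.
The slack is negative: d = 7 exceeds n − k + 1 = 5 by 2, so the Singleton bound is violated and no linear [7, 3, 7]_5 code can exist. In particular it is not MDS (MDS requires d = n − k + 1 exactly).
Description: the claimed parameters are [7, 3, 7]_5; such a code would be impossible (violates the Singleton bound).


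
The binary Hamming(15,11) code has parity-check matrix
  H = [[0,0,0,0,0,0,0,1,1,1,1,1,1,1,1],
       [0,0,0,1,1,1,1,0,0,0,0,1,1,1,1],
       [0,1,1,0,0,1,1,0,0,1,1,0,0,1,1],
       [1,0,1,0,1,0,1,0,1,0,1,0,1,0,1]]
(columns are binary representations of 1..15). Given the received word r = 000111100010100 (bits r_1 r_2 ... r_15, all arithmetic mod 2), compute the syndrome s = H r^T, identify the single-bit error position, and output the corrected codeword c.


s = (0, 1, 1, 0)^T, error position = 6, corrected codeword c = 000110100010100

Compute s = H r^T mod 2 one row at a time:
  s_1 = 0 + 0 + 0 + 1 + 0 + 1 + 0 + 0 = 2 ≡ 0 (mod 2).
  s_2 = 1 + 1 + 1 + 1 + 0 + 1 + 0 + 0 = 5 ≡ 1 (mod 2).
  s_3 = 0 + 0 + 1 + 1 + 0 + 1 + 0 + 0 = 3 ≡ 1 (mod 2).
  s_4 = 0 + 0 + 1 + 1 + 0 + 1 + 1 + 0 = 4 ≡ 0 (mod 2).
s = (0, 1, 1, 0)^T — this equals column 6 of H (binary 0110), so error is at position 6.
Correct: flip bit 6 of r = 000111100010100 to get c = 000110100010100.


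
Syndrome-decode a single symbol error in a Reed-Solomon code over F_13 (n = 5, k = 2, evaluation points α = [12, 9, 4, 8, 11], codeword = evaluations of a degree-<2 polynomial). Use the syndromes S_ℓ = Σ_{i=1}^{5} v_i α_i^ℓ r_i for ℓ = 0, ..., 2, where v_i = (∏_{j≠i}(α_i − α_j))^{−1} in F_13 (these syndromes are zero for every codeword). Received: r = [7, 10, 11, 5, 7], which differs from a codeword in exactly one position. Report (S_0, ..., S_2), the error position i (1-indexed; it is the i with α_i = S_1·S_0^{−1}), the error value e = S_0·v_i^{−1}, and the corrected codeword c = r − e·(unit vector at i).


S = (12, 1, 12), error at position 1, error magnitude e = 8, c = [12, 10, 11, 5, 7].

Step 1: column multipliers v_i = (∏_{j≠i}(α_i − α_j))^{−1} mod 13.
  i = 1 (α = 12): (12−9)(12−4)(12−8)(12−11) = 3·8·4·1 = 96 ≡ 5, so v_1 = 5^{−1} = 8 (mod 13).
  i = 2 (α = 9): (9−12)(9−4)(9−8)(9−11) = (−3)·5·1·(−2) = 30 ≡ 4, so v_2 = 4^{−1} = 10 (mod 13).
  i = 3 (α = 4): (4−12)(4−9)(4−8)(4−11) = (−8)·(−5)·(−4)·(−7) = 1120 ≡ 2, so v_3 = 2^{−1} = 7 (mod 13).
  i = 4 (α = 8): (8−12)(8−9)(8−4)(8−11) = (−4)·(−1)·4·(−3) = −48 ≡ 4, so v_4 = 4^{−1} = 10 (mod 13).
  i = 5 (α = 11): (11−12)(11−9)(11−4)(11−8) = (−1)·2·7·3 = −42 ≡ 10, so v_5 = 10^{−1} = 4 (mod 13).
  v = [8, 10, 7, 10, 4].
Step 2: syndromes of r = [7, 10, 11, 5, 7] (all sums mod 13).
  S_0 = Σ v_i r_i = 8·7 + 10·10 + 7·11 + 10·5 + 4·7 = 311 ≡ 12.
  S_1 = Σ v_i α_i r_i = 8·12·7 + 10·9·10 + 7·4·11 + 10·8·5 + 4·11·7 = 2588 ≡ 1.
  α_i^2 mod 13 = [1, 3, 3, 12, 4].
  S_2 = Σ v_i α_i^2 r_i = 8·1·7 + 10·3·10 + 7·3·11 + 10·12·5 + 4·4·7 = 1299 ≡ 12.
  S = (12, 1, 12) ≠ 0, so r is not a codeword (an error is present).
Step 3: locate the error. For a single error e at position i, S_ℓ = v_i·e·α_i^ℓ, so α_err = S_1/S_0.
  S_0^{−1} = 12^{−1} = 12 (mod 13), so α_err = 1·12 = 12 ≡ 12 = α_1. Error position i = 1.
  Consistency check: S_2/S_1 = 12·1 = 12 ≡ 12 = α_err ✓ (single-error assumption holds).
Step 4: error magnitude e = S_0/v_1 = S_0·∏_{j≠1}(α_1 − α_j) = 12·5 = 60 ≡ 8 (mod 13).
Step 5: correct position 1: c_1 = r_1 − e = 7 − 8 ≡ 12 (mod 13). Hence c = [12, 10, 11, 5, 7].
  Check: interpolating c through the α_i gives m(x) = 4 + 5·x (degree < 2) with m(α_i) = c_i for every i, so c is indeed a codeword.


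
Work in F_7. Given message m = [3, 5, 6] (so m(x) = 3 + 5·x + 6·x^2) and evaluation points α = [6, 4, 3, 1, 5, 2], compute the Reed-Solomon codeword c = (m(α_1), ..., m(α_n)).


c = [4, 0, 2, 0, 3, 2]

Message polynomial: m(x) = 3 + 5·x + 6·x^2 (mod 7).
For each evaluation point α_i, compute m(α_i) mod 7:
  α_1 = 6: Horner steps 6 → 6 → 4, so m(6) = 4.
  α_2 = 4: Horner steps 6 → 1 → 0, so m(4) = 0.
  α_3 = 3: Horner steps 6 → 2 → 2, so m(3) = 2.
  α_4 = 1: Horner steps 6 → 4 → 0, so m(1) = 0.
  α_5 = 5: Horner steps 6 → 0 → 3, so m(5) = 3.
  α_6 = 2: Horner steps 6 → 3 → 2, so m(2) = 2.
Codeword c = [4, 0, 2, 0, 3, 2] ∈ F_7^6.


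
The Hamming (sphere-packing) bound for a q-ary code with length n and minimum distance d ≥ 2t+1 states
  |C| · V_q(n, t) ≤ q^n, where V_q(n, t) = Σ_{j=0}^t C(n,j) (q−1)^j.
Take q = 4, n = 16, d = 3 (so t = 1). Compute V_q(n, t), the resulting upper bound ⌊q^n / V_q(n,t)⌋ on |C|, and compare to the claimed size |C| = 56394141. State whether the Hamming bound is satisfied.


V_q(n, t) = 49, q^n = 4294967296, Hamming bound = 87652393, |C| = 56394141 ≤ bound (satisfied).

Step 1: Compute V_q(n, t) = Σ_{j=0}^1 C(n, j) (q−1)^j.
  j = 0: C(16,0)·(3)^0 = 1·1 = 1.
  j = 1: C(16,1)·(3)^1 = 16·3 = 48.
  V_q(n, t) = 1 + 48 = 49.
Step 2: q^n = 4^16 = 4294967296.
Step 3: Hamming bound ⌊q^n / V_q(n,t)⌋ = ⌊4294967296/49⌋ = 87652393.
Step 4: Compare |C| = 56394141 to 87652393: satisfied.
The claimed |C| lies below the Hamming bound.


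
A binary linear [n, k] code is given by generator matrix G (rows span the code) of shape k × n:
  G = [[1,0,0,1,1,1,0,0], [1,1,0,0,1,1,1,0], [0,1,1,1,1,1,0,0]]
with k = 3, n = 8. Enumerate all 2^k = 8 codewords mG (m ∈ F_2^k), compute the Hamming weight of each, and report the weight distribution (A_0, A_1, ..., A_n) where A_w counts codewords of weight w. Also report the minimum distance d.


Weight distribution: A_0 = 1, A_3 = 2, A_4 = 3, A_5 = 2. Minimum distance d = 3.

Enumerate all 2^3 = 8 messages m ∈ F_2^3.
For each, compute codeword c = mG in F_2^8, then tally its weight.
  m = 000 → c = 00000000, weight = 0.
  m = 100 → c = 10011100, weight = 4.
  m = 010 → c = 11001110, weight = 5.
  m = 110 → c = 01010010, weight = 3.
  m = 001 → c = 01111100, weight = 5.
  m = 101 → c = 11100000, weight = 3.
  m = 011 → c = 10110010, weight = 4.
  m = 111 → c = 00101110, weight = 4.
Tally weights:
  weight 0: 1 codewords.
  weight 3: 2 codewords.
  weight 4: 3 codewords.
  weight 5: 2 codewords.
Minimum distance d = smallest w > 0 with A_w > 0 = 3.
Sanity: Σ A_w = 8 = 2^3 = 8 ✓.


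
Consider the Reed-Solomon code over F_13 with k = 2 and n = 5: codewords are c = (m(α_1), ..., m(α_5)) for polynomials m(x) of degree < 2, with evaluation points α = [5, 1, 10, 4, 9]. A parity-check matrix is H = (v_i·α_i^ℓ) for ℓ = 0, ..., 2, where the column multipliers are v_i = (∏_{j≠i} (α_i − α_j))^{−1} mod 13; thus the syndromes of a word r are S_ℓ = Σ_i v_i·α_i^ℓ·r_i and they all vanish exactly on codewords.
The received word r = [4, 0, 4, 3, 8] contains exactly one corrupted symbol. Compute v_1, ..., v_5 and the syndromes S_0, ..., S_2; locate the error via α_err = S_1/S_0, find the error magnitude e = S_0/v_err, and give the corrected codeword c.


S = (6, 8, 2), error at position 3, error magnitude e = 8, c = [4, 0, 9, 3, 8].

Step 1: column multipliers v_i = (∏_{j≠i}(α_i − α_j))^{−1} mod 13.
  i = 1 (α = 5): (5−1)(5−10)(5−4)(5−9) = 4·(−5)·1·(−4) = 80 ≡ 2, so v_1 = 2^{−1} = 7 (mod 13).
  i = 2 (α = 1): (1−5)(1−10)(1−4)(1−9) = (−4)·(−9)·(−3)·(−8) = 864 ≡ 6, so v_2 = 6^{−1} = 11 (mod 13).
  i = 3 (α = 10): (10−5)(10−1)(10−4)(10−9) = 5·9·6·1 = 270 ≡ 10, so v_3 = 10^{−1} = 4 (mod 13).
  i = 4 (α = 4): (4−5)(4−1)(4−10)(4−9) = (−1)·3·(−6)·(−5) = −90 ≡ 1, so v_4 = 1^{−1} = 1 (mod 13).
  i = 5 (α = 9): (9−5)(9−1)(9−10)(9−4) = 4·8·(−1)·5 = −160 ≡ 9, so v_5 = 9^{−1} = 3 (mod 13).
  v = [7, 11, 4, 1, 3].
Step 2: syndromes of r = [4, 0, 4, 3, 8] (all sums mod 13).
  S_0 = Σ v_i r_i = 7·4 + 11·0 + 4·4 + 1·3 + 3·8 = 71 ≡ 6.
  S_1 = Σ v_i α_i r_i = 7·5·4 + 11·1·0 + 4·10·4 + 1·4·3 + 3·9·8 = 528 ≡ 8.
  α_i^2 mod 13 = [12, 1, 9, 3, 3].
  S_2 = Σ v_i α_i^2 r_i = 7·12·4 + 11·1·0 + 4·9·4 + 1·3·3 + 3·3·8 = 561 ≡ 2.
  S = (6, 8, 2) ≠ 0, so r is not a codeword (an error is present).
Step 3: locate the error. For a single error e at position i, S_ℓ = v_i·e·α_i^ℓ, so α_err = S_1/S_0.
  S_0^{−1} = 6^{−1} = 11 (mod 13), so α_err = 8·11 = 88 ≡ 10 = α_3. Error position i = 3.
  Consistency check: S_2/S_1 = 2·5 = 10 ≡ 10 = α_err ✓ (single-error assumption holds).
Step 4: error magnitude e = S_0/v_3 = S_0·∏_{j≠3}(α_3 − α_j) = 6·10 = 60 ≡ 8 (mod 13).
Step 5: correct position 3: c_3 = r_3 − e = 4 − 8 ≡ 9 (mod 13). Hence c = [4, 0, 9, 3, 8].
  Check: interpolating c through the α_i gives m(x) = 12 + 1·x (degree < 2) with m(α_i) = c_i for every i, so c is indeed a codeword.


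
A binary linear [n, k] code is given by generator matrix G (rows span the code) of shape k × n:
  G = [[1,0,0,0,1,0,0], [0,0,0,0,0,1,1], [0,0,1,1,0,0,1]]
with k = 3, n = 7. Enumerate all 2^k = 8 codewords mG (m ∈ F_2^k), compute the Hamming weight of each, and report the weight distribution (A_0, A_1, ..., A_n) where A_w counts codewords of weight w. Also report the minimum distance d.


Weight distribution: A_0 = 1, A_2 = 2, A_3 = 2, A_4 = 1, A_5 = 2. Minimum distance d = 2.

Enumerate all 2^3 = 8 messages m ∈ F_2^3.
For each, compute codeword c = mG in F_2^7, then tally its weight.
  m = 000 → c = 0000000, weight = 0.
  m = 100 → c = 1000100, weight = 2.
  m = 010 → c = 0000011, weight = 2.
  m = 110 → c = 1000111, weight = 4.
  m = 001 → c = 0011001, weight = 3.
  m = 101 → c = 1011101, weight = 5.
  m = 011 → c = 0011010, weight = 3.
  m = 111 → c = 1011110, weight = 5.
Tally weights:
  weight 0: 1 codewords.
  weight 2: 2 codewords.
  weight 3: 2 codewords.
  weight 4: 1 codewords.
  weight 5: 2 codewords.
Minimum distance d = smallest w > 0 with A_w > 0 = 2.
Sanity: Σ A_w = 8 = 2^3 = 8 ✓.


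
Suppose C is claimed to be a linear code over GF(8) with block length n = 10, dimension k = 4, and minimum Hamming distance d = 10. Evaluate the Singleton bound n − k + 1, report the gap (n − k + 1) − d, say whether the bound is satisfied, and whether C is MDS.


Singleton RHS = n − k + 1 = 7, slack = -3, bound violated (no such code; not MDS).

Singleton bound: d ≤ n − k + 1.
Here n = 10, k = 4, so n − k + 1 = 7.
Given d = 10, check d ≤ 7: NO.
Slack = (n − k + 1) − d = -3.
The slack is negative: d = 10 exceeds n − k + 1 = 7 by 3, so the Singleton bound is violated and no linear [10, 4, 10]_8 code can exist. In particular it is not MDS (MDS requires d = n − k + 1 exactly).
Description: the claimed parameters are [10, 4, 10]_8; such a code would be impossible (violates the Singleton bound).


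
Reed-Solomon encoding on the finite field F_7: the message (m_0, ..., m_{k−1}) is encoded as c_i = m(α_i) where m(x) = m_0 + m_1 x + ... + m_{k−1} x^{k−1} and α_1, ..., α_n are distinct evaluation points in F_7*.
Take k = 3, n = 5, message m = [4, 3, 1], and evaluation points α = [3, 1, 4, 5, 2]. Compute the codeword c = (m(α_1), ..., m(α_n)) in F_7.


c = [1, 1, 4, 2, 0]

Message polynomial: m(x) = 4 + 3·x + 1·x^2 (mod 7).
For each evaluation point α_i, compute m(α_i) mod 7:
  α_1 = 3: Horner steps 1 → 6 → 1, so m(3) = 1.
  α_2 = 1: Horner steps 1 → 4 → 1, so m(1) = 1.
  α_3 = 4: Horner steps 1 → 0 → 4, so m(4) = 4.
  α_4 = 5: Horner steps 1 → 1 → 2, so m(5) = 2.
  α_5 = 2: Horner steps 1 → 5 → 0, so m(2) = 0.
Codeword c = [1, 1, 4, 2, 0] ∈ F_7^5.


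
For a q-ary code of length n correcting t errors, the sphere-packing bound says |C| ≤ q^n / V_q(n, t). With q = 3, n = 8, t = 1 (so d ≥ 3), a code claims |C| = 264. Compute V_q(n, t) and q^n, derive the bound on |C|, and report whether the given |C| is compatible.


V_q(n, t) = 17, q^n = 6561, Hamming bound = 385, |C| = 264 ≤ bound (satisfied).

Step 1: Compute V_q(n, t) = Σ_{j=0}^1 C(n, j) (q−1)^j.
  j = 0: C(8,0)·(2)^0 = 1·1 = 1.
  j = 1: C(8,1)·(2)^1 = 8·2 = 16.
  V_q(n, t) = 1 + 16 = 17.
Step 2: q^n = 3^8 = 6561.
Step 3: Hamming bound ⌊q^n / V_q(n,t)⌋ = ⌊6561/17⌋ = 385.
Step 4: Compare |C| = 264 to 385: satisfied.
The claimed |C| lies below the Hamming bound.


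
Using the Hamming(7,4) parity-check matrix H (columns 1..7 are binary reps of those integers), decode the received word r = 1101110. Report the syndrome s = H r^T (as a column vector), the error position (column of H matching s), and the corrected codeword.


s = (1, 0, 0)^T, error position = 4, corrected codeword c = 1100110

Compute s = H r^T mod 2 one row at a time:
  s_1 = 1 + 1 + 1 + 0 = 3 ≡ 1 (mod 2).
  s_2 = 1 + 0 + 1 + 0 = 2 ≡ 0 (mod 2).
  s_3 = 1 + 0 + 1 + 0 = 2 ≡ 0 (mod 2).
s = (1, 0, 0)^T — this equals column 4 of H (binary 100), so error is at position 4.
Correct: flip bit 4 of r = 1101110 to get c = 1100110.


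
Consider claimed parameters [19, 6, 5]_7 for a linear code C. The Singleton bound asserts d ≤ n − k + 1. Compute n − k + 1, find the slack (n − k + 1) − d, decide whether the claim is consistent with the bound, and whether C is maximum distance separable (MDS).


Singleton RHS = n − k + 1 = 14, slack = 9, bound satisfied, not MDS.

Singleton bound: d ≤ n − k + 1.
Here n = 19, k = 6, so n − k + 1 = 14.
Given d = 5, check d ≤ 14: YES.
Slack = (n − k + 1) − d = 9.
The code is NOT MDS (slack = 9 > 0).
Description: the claimed parameters are [19, 6, 5]_7; such a code would be non-MDS.


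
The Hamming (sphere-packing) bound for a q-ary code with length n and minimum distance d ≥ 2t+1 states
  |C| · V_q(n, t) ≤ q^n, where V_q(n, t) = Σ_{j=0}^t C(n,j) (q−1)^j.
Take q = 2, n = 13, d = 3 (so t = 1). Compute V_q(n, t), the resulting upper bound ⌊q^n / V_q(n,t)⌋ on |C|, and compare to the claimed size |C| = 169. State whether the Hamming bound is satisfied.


V_q(n, t) = 14, q^n = 8192, Hamming bound = 585, |C| = 169 ≤ bound (satisfied).

Step 1: Compute V_q(n, t) = Σ_{j=0}^1 C(n, j) (q−1)^j.
  j = 0: C(13,0)·(1)^0 = 1·1 = 1.
  j = 1: C(13,1)·(1)^1 = 13·1 = 13.
  V_q(n, t) = 1 + 13 = 14.
Step 2: q^n = 2^13 = 8192.
Step 3: Hamming bound ⌊q^n / V_q(n,t)⌋ = ⌊8192/14⌋ = 585.
Step 4: Compare |C| = 169 to 585: satisfied.
The claimed |C| lies below the Hamming bound.


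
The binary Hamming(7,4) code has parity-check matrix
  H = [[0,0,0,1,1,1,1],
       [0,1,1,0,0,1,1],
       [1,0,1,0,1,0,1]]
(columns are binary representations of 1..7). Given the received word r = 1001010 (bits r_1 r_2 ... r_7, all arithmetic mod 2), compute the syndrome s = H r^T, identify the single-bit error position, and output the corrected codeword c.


s = (0, 1, 1)^T, error position = 3, corrected codeword c = 1011010

Compute s = H r^T mod 2 one row at a time:
  s_1 = 1 + 0 + 1 + 0 = 2 ≡ 0 (mod 2).
  s_2 = 0 + 0 + 1 + 0 = 1 ≡ 1 (mod 2).
  s_3 = 1 + 0 + 0 + 0 = 1 ≡ 1 (mod 2).
s = (0, 1, 1)^T — this equals column 3 of H (binary 011), so error is at position 3.
Correct: flip bit 3 of r = 1001010 to get c = 1011010.


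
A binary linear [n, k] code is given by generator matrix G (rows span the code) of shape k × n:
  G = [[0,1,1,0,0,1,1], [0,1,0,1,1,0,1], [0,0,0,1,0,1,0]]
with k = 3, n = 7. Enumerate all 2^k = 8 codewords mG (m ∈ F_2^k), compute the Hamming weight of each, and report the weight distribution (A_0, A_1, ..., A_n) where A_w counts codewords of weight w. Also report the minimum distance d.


Weight distribution: A_0 = 1, A_2 = 2, A_4 = 5. Minimum distance d = 2.

Enumerate all 2^3 = 8 messages m ∈ F_2^3.
For each, compute codeword c = mG in F_2^7, then tally its weight.
  m = 000 → c = 0000000, weight = 0.
  m = 100 → c = 0110011, weight = 4.
  m = 010 → c = 0101101, weight = 4.
  m = 110 → c = 0011110, weight = 4.
  m = 001 → c = 0001010, weight = 2.
  m = 101 → c = 0111001, weight = 4.
  m = 011 → c = 0100111, weight = 4.
  m = 111 → c = 0010100, weight = 2.
Tally weights:
  weight 0: 1 codewords.
  weight 2: 2 codewords.
  weight 4: 5 codewords.
Minimum distance d = smallest w > 0 with A_w > 0 = 2.
Sanity: Σ A_w = 8 = 2^3 = 8 ✓.


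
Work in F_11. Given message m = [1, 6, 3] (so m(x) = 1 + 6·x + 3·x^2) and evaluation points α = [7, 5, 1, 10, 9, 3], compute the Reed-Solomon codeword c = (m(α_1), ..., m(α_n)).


c = [3, 7, 10, 9, 1, 2]

Message polynomial: m(x) = 1 + 6·x + 3·x^2 (mod 11).
For each evaluation point α_i, compute m(α_i) mod 11:
  α_1 = 7: Horner steps 3 → 5 → 3, so m(7) = 3.
  α_2 = 5: Horner steps 3 → 10 → 7, so m(5) = 7.
  α_3 = 1: Horner steps 3 → 9 → 10, so m(1) = 10.
  α_4 = 10: Horner steps 3 → 3 → 9, so m(10) = 9.
  α_5 = 9: Horner steps 3 → 0 → 1, so m(9) = 1.
  α_6 = 3: Horner steps 3 → 4 → 2, so m(3) = 2.
Codeword c = [3, 7, 10, 9, 1, 2] ∈ F_11^6.


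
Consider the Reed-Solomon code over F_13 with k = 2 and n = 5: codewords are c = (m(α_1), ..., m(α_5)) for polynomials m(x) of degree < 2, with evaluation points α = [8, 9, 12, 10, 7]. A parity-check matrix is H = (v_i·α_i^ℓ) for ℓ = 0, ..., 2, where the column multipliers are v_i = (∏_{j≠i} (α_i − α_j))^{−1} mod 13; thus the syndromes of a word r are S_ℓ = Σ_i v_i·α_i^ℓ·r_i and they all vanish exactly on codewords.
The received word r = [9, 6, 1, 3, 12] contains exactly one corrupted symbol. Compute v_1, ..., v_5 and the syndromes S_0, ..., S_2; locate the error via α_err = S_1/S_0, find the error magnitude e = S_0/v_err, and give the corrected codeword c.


S = (10, 3, 10), error at position 3, error magnitude e = 4, c = [9, 6, 10, 3, 12].

Step 1: column multipliers v_i = (∏_{j≠i}(α_i − α_j))^{−1} mod 13.
  i = 1 (α = 8): (8−9)(8−12)(8−10)(8−7) = (−1)·(−4)·(−2)·1 = −8 ≡ 5, so v_1 = 5^{−1} = 8 (mod 13).
  i = 2 (α = 9): (9−8)(9−12)(9−10)(9−7) = 1·(−3)·(−1)·2 = 6 ≡ 6, so v_2 = 6^{−1} = 11 (mod 13).
  i = 3 (α = 12): (12−8)(12−9)(12−10)(12−7) = 4·3·2·5 = 120 ≡ 3, so v_3 = 3^{−1} = 9 (mod 13).
  i = 4 (α = 10): (10−8)(10−9)(10−12)(10−7) = 2·1·(−2)·3 = −12 ≡ 1, so v_4 = 1^{−1} = 1 (mod 13).
  i = 5 (α = 7): (7−8)(7−9)(7−12)(7−10) = (−1)·(−2)·(−5)·(−3) = 30 ≡ 4, so v_5 = 4^{−1} = 10 (mod 13).
  v = [8, 11, 9, 1, 10].
Step 2: syndromes of r = [9, 6, 1, 3, 12] (all sums mod 13).
  S_0 = Σ v_i r_i = 8·9 + 11·6 + 9·1 + 1·3 + 10·12 = 270 ≡ 10.
  S_1 = Σ v_i α_i r_i = 8·8·9 + 11·9·6 + 9·12·1 + 1·10·3 + 10·7·12 = 2148 ≡ 3.
  α_i^2 mod 13 = [12, 3, 1, 9, 10].
  S_2 = Σ v_i α_i^2 r_i = 8·12·9 + 11·3·6 + 9·1·1 + 1·9·3 + 10·10·12 = 2298 ≡ 10.
  S = (10, 3, 10) ≠ 0, so r is not a codeword (an error is present).
Step 3: locate the error. For a single error e at position i, S_ℓ = v_i·e·α_i^ℓ, so α_err = S_1/S_0.
  S_0^{−1} = 10^{−1} = 4 (mod 13), so α_err = 3·4 = 12 ≡ 12 = α_3. Error position i = 3.
  Consistency check: S_2/S_1 = 10·9 = 90 ≡ 12 = α_err ✓ (single-error assumption holds).
Step 4: error magnitude e = S_0/v_3 = S_0·∏_{j≠3}(α_3 − α_j) = 10·3 = 30 ≡ 4 (mod 13).
Step 5: correct position 3: c_3 = r_3 − e = 1 − 4 ≡ 10 (mod 13). Hence c = [9, 6, 10, 3, 12].
  Check: interpolating c through the α_i gives m(x) = 7 + 10·x (degree < 2) with m(α_i) = c_i for every i, so c is indeed a codeword.


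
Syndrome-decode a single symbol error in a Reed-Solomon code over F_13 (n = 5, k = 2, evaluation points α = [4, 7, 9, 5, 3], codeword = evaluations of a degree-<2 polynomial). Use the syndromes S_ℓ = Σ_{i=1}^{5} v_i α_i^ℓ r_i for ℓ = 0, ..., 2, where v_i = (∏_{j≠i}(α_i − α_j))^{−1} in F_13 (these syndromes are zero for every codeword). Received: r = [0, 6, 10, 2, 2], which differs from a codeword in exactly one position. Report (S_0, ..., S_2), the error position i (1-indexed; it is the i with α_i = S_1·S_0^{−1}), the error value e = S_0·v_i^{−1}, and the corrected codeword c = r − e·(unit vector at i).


S = (12, 10, 4), error at position 5, error magnitude e = 4, c = [0, 6, 10, 2, 11].

Step 1: column multipliers v_i = (∏_{j≠i}(α_i − α_j))^{−1} mod 13.
  i = 1 (α = 4): (4−7)(4−9)(4−5)(4−3) = (−3)·(−5)·(−1)·1 = −15 ≡ 11, so v_1 = 11^{−1} = 6 (mod 13).
  i = 2 (α = 7): (7−4)(7−9)(7−5)(7−3) = 3·(−2)·2·4 = −48 ≡ 4, so v_2 = 4^{−1} = 10 (mod 13).
  i = 3 (α = 9): (9−4)(9−7)(9−5)(9−3) = 5·2·4·6 = 240 ≡ 6, so v_3 = 6^{−1} = 11 (mod 13).
  i = 4 (α = 5): (5−4)(5−7)(5−9)(5−3) = 1·(−2)·(−4)·2 = 16 ≡ 3, so v_4 = 3^{−1} = 9 (mod 13).
  i = 5 (α = 3): (3−4)(3−7)(3−9)(3−5) = (−1)·(−4)·(−6)·(−2) = 48 ≡ 9, so v_5 = 9^{−1} = 3 (mod 13).
  v = [6, 10, 11, 9, 3].
Step 2: syndromes of r = [0, 6, 10, 2, 2] (all sums mod 13).
  S_0 = Σ v_i r_i = 6·0 + 10·6 + 11·10 + 9·2 + 3·2 = 194 ≡ 12.
  S_1 = Σ v_i α_i r_i = 6·4·0 + 10·7·6 + 11·9·10 + 9·5·2 + 3·3·2 = 1518 ≡ 10.
  α_i^2 mod 13 = [3, 10, 3, 12, 9].
  S_2 = Σ v_i α_i^2 r_i = 6·3·0 + 10·10·6 + 11·3·10 + 9·12·2 + 3·9·2 = 1200 ≡ 4.
  S = (12, 10, 4) ≠ 0, so r is not a codeword (an error is present).
Step 3: locate the error. For a single error e at position i, S_ℓ = v_i·e·α_i^ℓ, so α_err = S_1/S_0.
  S_0^{−1} = 12^{−1} = 12 (mod 13), so α_err = 10·12 = 120 ≡ 3 = α_5. Error position i = 5.
  Consistency check: S_2/S_1 = 4·4 = 16 ≡ 3 = α_err ✓ (single-error assumption holds).
Step 4: error magnitude e = S_0/v_5 = S_0·∏_{j≠5}(α_5 − α_j) = 12·9 = 108 ≡ 4 (mod 13).
Step 5: correct position 5: c_5 = r_5 − e = 2 − 4 ≡ 11 (mod 13). Hence c = [0, 6, 10, 2, 11].
  Check: interpolating c through the α_i gives m(x) = 5 + 2·x (degree < 2) with m(α_i) = c_i for every i, so c is indeed a codeword.


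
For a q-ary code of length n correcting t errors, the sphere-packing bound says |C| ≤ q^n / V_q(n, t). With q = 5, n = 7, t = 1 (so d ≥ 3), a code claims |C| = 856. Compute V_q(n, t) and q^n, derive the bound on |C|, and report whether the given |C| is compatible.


V_q(n, t) = 29, q^n = 78125, Hamming bound = 2693, |C| = 856 ≤ bound (satisfied).

Step 1: Compute V_q(n, t) = Σ_{j=0}^1 C(n, j) (q−1)^j.
  j = 0: C(7,0)·(4)^0 = 1·1 = 1.
  j = 1: C(7,1)·(4)^1 = 7·4 = 28.
  V_q(n, t) = 1 + 28 = 29.
Step 2: q^n = 5^7 = 78125.
Step 3: Hamming bound ⌊q^n / V_q(n,t)⌋ = ⌊78125/29⌋ = 2693.
Step 4: Compare |C| = 856 to 2693: satisfied.
The claimed |C| lies below the Hamming bound.


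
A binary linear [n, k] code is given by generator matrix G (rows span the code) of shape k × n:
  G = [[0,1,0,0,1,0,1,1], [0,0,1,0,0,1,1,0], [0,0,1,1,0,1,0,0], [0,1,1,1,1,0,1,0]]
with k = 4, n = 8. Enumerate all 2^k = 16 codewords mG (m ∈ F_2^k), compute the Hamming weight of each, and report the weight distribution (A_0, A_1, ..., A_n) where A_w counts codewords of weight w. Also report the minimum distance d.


Weight distribution: A_0 = 1, A_2 = 2, A_3 = 5, A_4 = 5, A_5 = 2, A_7 = 1. Minimum distance d = 2.

Enumerate all 2^4 = 16 messages m ∈ F_2^4.
For each, compute codeword c = mG in F_2^8, then tally its weight.
  m = 0000 → c = 00000000, weight = 0.
  m = 1000 → c = 01001011, weight = 4.
  m = 0100 → c = 00100110, weight = 3.
  m = 1100 → c = 01101101, weight = 5.
  m = 0010 → c = 00110100, weight = 3.
  m = 1010 → c = 01111111, weight = 7.
  m = 0110 → c = 00010010, weight = 2.
  m = 1110 → c = 01011001, weight = 4.
  m = 0001 → c = 01111010, weight = 5.
  m = 1001 → c = 00110001, weight = 3.
  m = 0101 → c = 01011100, weight = 4.
  m = 1101 → c = 00010111, weight = 4.
  m = 0011 → c = 01001110, weight = 4.
  m = 1011 → c = 00000101, weight = 2.
  m = 0111 → c = 01101000, weight = 3.
  m = 1111 → c = 00100011, weight = 3.
Tally weights:
  weight 0: 1 codewords.
  weight 2: 2 codewords.
  weight 3: 5 codewords.
  weight 4: 5 codewords.
  weight 5: 2 codewords.
  weight 7: 1 codewords.
Minimum distance d = smallest w > 0 with A_w > 0 = 2.
Sanity: Σ A_w = 16 = 2^4 = 16 ✓.


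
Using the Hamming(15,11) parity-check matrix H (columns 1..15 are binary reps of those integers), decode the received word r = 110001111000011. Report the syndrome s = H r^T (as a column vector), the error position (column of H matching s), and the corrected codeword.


s = (0, 0, 1, 0)^T, error position = 2, corrected codeword c = 100001111000011

Compute s = H r^T mod 2 one row at a time:
  s_1 = 1 + 1 + 0 + 0 + 0 + 0 + 1 + 1 = 4 ≡ 0 (mod 2).
  s_2 = 0 + 0 + 1 + 1 + 0 + 0 + 1 + 1 = 4 ≡ 0 (mod 2).
  s_3 = 1 + 0 + 1 + 1 + 0 + 0 + 1 + 1 = 5 ≡ 1 (mod 2).
  s_4 = 1 + 0 + 0 + 1 + 1 + 0 + 0 + 1 = 4 ≡ 0 (mod 2).
s = (0, 0, 1, 0)^T — this equals column 2 of H (binary 0010), so error is at position 2.
Correct: flip bit 2 of r = 110001111000011 to get c = 100001111000011.


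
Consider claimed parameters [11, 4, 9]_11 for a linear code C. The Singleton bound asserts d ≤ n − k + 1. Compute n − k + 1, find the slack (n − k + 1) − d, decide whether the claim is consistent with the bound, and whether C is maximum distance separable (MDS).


Singleton RHS = n − k + 1 = 8, slack = -1, bound violated (no such code; not MDS).

Singleton bound: d ≤ n − k + 1.
Here n = 11, k = 4, so n − k + 1 = 8.
Given d = 9, check d ≤ 8: NO.
Slack = (n − k + 1) − d = -1.
The slack is negative: d = 9 exceeds n − k + 1 = 8 by 1, so the Singleton bound is violated and no linear [11, 4, 9]_11 code can exist. In particular it is not MDS (MDS requires d = n − k + 1 exactly).
Description: the claimed parameters are [11, 4, 9]_11; such a code would be impossible (violates the Singleton bound).


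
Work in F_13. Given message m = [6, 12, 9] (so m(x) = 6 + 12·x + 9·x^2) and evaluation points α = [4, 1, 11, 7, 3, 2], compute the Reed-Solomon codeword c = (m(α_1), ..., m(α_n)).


c = [3, 1, 5, 11, 6, 1]

Message polynomial: m(x) = 6 + 12·x + 9·x^2 (mod 13).
For each evaluation point α_i, compute m(α_i) mod 13:
  α_1 = 4: Horner steps 9 → 9 → 3, so m(4) = 3.
  α_2 = 1: Horner steps 9 → 8 → 1, so m(1) = 1.
  α_3 = 11: Horner steps 9 → 7 → 5, so m(11) = 5.
  α_4 = 7: Horner steps 9 → 10 → 11, so m(7) = 11.
  α_5 = 3: Horner steps 9 → 0 → 6, so m(3) = 6.
  α_6 = 2: Horner steps 9 → 4 → 1, so m(2) = 1.
Codeword c = [3, 1, 5, 11, 6, 1] ∈ F_13^6.


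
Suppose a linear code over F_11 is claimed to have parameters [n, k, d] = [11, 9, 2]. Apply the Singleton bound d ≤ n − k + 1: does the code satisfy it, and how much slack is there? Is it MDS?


Singleton RHS = n − k + 1 = 3, slack = 1, bound satisfied, not MDS.

Singleton bound: d ≤ n − k + 1.
Here n = 11, k = 9, so n − k + 1 = 3.
Given d = 2, check d ≤ 3: YES.
Slack = (n − k + 1) − d = 1.
The code is NOT MDS (slack = 1 > 0).
Description: the claimed parameters are [11, 9, 2]_11; such a code would be non-MDS.


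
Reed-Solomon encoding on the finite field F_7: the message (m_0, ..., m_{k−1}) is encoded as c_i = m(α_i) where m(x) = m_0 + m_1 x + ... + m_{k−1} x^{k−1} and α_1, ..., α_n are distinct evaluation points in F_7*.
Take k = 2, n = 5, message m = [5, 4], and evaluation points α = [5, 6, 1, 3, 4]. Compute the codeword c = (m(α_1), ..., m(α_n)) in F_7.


c = [4, 1, 2, 3, 0]

Message polynomial: m(x) = 5 + 4·x (mod 7).
For each evaluation point α_i, compute m(α_i) mod 7:
  α_1 = 5: Horner steps 4 → 4, so m(5) = 4.
  α_2 = 6: Horner steps 4 → 1, so m(6) = 1.
  α_3 = 1: Horner steps 4 → 2, so m(1) = 2.
  α_4 = 3: Horner steps 4 → 3, so m(3) = 3.
  α_5 = 4: Horner steps 4 → 0, so m(4) = 0.
Codeword c = [4, 1, 2, 3, 0] ∈ F_7^5.


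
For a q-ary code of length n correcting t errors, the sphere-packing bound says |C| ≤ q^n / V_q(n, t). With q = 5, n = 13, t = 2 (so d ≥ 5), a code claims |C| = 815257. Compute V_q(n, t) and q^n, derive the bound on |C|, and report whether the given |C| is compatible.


V_q(n, t) = 1301, q^n = 1220703125, Hamming bound = 938280, |C| = 815257 ≤ bound (satisfied).

Step 1: Compute V_q(n, t) = Σ_{j=0}^2 C(n, j) (q−1)^j.
  j = 0: C(13,0)·(4)^0 = 1·1 = 1.
  j = 1: C(13,1)·(4)^1 = 13·4 = 52.
  j = 2: C(13,2)·(4)^2 = 78·16 = 1248.
  V_q(n, t) = 1 + 52 + 1248 = 1301.
Step 2: q^n = 5^13 = 1220703125.
Step 3: Hamming bound ⌊q^n / V_q(n,t)⌋ = ⌊1220703125/1301⌋ = 938280.
Step 4: Compare |C| = 815257 to 938280: satisfied.
The claimed |C| lies below the Hamming bound.


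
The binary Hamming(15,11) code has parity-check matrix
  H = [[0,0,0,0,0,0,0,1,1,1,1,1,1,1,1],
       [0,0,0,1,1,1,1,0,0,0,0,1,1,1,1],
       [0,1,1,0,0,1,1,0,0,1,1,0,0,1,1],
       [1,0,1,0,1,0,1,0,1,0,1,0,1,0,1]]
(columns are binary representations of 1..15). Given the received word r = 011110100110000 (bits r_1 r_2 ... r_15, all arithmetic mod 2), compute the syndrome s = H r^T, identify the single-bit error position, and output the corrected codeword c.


s = (0, 1, 1, 0)^T, error position = 6, corrected codeword c = 011111100110000

Compute s = H r^T mod 2 one row at a time:
  s_1 = 0 + 0 + 1 + 1 + 0 + 0 + 0 + 0 = 2 ≡ 0 (mod 2).
  s_2 = 1 + 1 + 0 + 1 + 0 + 0 + 0 + 0 = 3 ≡ 1 (mod 2).
  s_3 = 1 + 1 + 0 + 1 + 1 + 1 + 0 + 0 = 5 ≡ 1 (mod 2).
  s_4 = 0 + 1 + 1 + 1 + 0 + 1 + 0 + 0 = 4 ≡ 0 (mod 2).
s = (0, 1, 1, 0)^T — this equals column 6 of H (binary 0110), so error is at position 6.
Correct: flip bit 6 of r = 011110100110000 to get c = 011111100110000.


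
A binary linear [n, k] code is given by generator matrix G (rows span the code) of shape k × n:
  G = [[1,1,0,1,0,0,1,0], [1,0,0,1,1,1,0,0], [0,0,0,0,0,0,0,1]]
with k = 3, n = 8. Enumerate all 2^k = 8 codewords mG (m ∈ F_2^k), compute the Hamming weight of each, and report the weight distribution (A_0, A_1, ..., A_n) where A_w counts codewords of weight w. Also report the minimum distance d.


Weight distribution: A_0 = 1, A_1 = 1, A_4 = 3, A_5 = 3. Minimum distance d = 1.

Enumerate all 2^3 = 8 messages m ∈ F_2^3.
For each, compute codeword c = mG in F_2^8, then tally its weight.
  m = 000 → c = 00000000, weight = 0.
  m = 100 → c = 11010010, weight = 4.
  m = 010 → c = 10011100, weight = 4.
  m = 110 → c = 01001110, weight = 4.
  m = 001 → c = 00000001, weight = 1.
  m = 101 → c = 11010011, weight = 5.
  m = 011 → c = 10011101, weight = 5.
  m = 111 → c = 01001111, weight = 5.
Tally weights:
  weight 0: 1 codewords.
  weight 1: 1 codewords.
  weight 4: 3 codewords.
  weight 5: 3 codewords.
Minimum distance d = smallest w > 0 with A_w > 0 = 1.
Sanity: Σ A_w = 8 = 2^3 = 8 ✓.
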